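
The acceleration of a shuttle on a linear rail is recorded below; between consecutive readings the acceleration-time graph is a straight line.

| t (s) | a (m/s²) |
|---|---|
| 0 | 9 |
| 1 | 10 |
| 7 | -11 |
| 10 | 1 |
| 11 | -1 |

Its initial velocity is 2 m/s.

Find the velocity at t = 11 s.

-6.5 m/s

Δv equals the area under the a-t graph; then v = v₀ + Δv.
0–1 s: ½(9 + 10)(1) = 9.5 m/s
1–7 s: ½(10 + -11)(6) = -3 m/s
7–10 s: ½(-11 + 1)(3) = -15 m/s
10–11 s: ½(1 + -1)(1) = 0 m/s
Δv = -8.5 m/s, so v(11) = 2 + (-8.5) = -6.5 m/s.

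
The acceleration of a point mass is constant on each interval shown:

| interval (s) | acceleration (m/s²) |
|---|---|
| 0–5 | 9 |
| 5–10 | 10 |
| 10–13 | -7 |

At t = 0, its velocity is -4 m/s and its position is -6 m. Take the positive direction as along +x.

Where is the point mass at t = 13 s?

658 m

On each constant-a segment, Δv = aΔt and Δx = v₀Δt + ½aΔt²; chain segment to segment.
0–5 s: v starts -4 m/s; Δx = -4·5 + ½·9·5² = 92.5 m; v ends 41 m/s.
5–10 s: v starts 41 m/s; Δx = 41·5 + ½·10·5² = 330 m; v ends 91 m/s.
10–13 s: v starts 91 m/s; Δx = 91·3 + ½·-7·3² = 241.5 m; v ends 70 m/s.
x(13) = -6 + Σ Δx = 658 m.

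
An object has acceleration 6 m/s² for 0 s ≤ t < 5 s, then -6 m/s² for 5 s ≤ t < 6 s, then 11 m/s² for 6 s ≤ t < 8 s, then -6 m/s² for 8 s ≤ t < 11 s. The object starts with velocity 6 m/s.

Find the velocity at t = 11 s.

34 m/s

Δv equals the area under the a-t graph; then v = v₀ + Δv.
0–5 s: 6 × 5 = 30 m/s
5–6 s: -6 × 1 = -6 m/s
6–8 s: 11 × 2 = 22 m/s
8–11 s: -6 × 3 = -18 m/s
Δv = 28 m/s, so v(11) = 6 + (28) = 34 m/s.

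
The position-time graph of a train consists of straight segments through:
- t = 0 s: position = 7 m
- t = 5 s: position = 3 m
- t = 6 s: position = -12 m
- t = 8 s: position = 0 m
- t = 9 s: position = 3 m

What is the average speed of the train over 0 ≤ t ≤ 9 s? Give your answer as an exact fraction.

34/9 m/s

Average speed = (total path length)/(elapsed time); on a piecewise-linear x-t graph the path length is Σ|Δx|.
0–5 s: |Δx| = |3 − 7| = 4 m
5–6 s: |Δx| = |-12 − 3| = 15 m
6–8 s: |Δx| = |0 − -12| = 12 m
8–9 s: |Δx| = |3 − 0| = 3 m
Total path = 34 m; average speed = 34/9 = 34/9 m/s.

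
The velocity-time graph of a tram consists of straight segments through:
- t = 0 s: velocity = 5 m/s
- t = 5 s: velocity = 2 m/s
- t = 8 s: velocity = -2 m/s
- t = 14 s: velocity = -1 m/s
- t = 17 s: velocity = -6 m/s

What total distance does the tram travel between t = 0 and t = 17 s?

Total distance travelled is ∫|v| dt — sum the magnitudes of each area piece.
0–5 s: |½(5 + 2)(5)| = 17.5 m
5–8 s: v = 0 at t = 6.5 s; triangle areas 1.5 + 1.5 = 3 m
8–14 s: |½(-2 + -1)(6)| = 9 m
14–17 s: |½(-1 + -6)(3)| = 10.5 m
Total distance = 40 m

40 m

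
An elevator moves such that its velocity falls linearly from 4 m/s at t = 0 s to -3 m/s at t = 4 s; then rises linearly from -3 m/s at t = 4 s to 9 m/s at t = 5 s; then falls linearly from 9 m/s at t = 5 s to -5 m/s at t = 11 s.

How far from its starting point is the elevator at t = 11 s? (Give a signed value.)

Displacement is the signed area under the v-t curve.
0–4 s: ½(4 + -3)(4) = 2 m
4–5 s: ½(-3 + 9)(1) = 3 m
5–11 s: ½(9 + -5)(6) = 12 m
Net displacement = 17 m

17 m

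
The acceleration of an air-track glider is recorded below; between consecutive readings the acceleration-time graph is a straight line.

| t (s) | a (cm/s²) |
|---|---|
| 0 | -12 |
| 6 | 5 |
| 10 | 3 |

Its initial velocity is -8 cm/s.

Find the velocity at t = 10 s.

-13 cm/s

Δv equals the area under the a-t graph; then v = v₀ + Δv.
0–6 s: ½(-12 + 5)(6) = -21 cm/s
6–10 s: ½(5 + 3)(4) = 16 cm/s
Δv = -5 cm/s, so v(10) = -8 + (-5) = -13 cm/s.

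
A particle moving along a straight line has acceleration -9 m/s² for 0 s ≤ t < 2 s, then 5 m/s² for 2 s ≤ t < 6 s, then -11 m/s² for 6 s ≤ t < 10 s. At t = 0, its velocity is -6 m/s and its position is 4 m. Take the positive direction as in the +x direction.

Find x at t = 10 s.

On each constant-a segment, Δv = aΔt and Δx = v₀Δt + ½aΔt²; chain segment to segment.
0–2 s: v starts -6 m/s; Δx = -6·2 + ½·-9·2² = -30 m; v ends -24 m/s.
2–6 s: v starts -24 m/s; Δx = -24·4 + ½·5·4² = -56 m; v ends -4 m/s.
6–10 s: v starts -4 m/s; Δx = -4·4 + ½·-11·4² = -104 m; v ends -48 m/s.
x(10) = 4 + Σ Δx = -186 m.

-186 m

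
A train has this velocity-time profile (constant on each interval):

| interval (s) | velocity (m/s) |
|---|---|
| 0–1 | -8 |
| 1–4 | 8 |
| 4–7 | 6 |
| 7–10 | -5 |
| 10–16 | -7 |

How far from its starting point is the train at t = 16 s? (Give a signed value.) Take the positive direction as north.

-23 m

Displacement is the signed area under the v-t curve.
0–1 s: -8 × 1 = -8 m
1–4 s: 8 × 3 = 24 m
4–7 s: 6 × 3 = 18 m
7–10 s: -5 × 3 = -15 m
10–16 s: -7 × 6 = -42 m
Net displacement = -23 m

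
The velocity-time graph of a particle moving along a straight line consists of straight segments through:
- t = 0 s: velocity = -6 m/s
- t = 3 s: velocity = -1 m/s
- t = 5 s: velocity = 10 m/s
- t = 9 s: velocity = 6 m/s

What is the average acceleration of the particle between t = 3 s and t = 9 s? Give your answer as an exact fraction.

Average acceleration = Δv/Δt = (6 − -1)/(9 − 3) = 7/6 m/s².

7/6 m/s²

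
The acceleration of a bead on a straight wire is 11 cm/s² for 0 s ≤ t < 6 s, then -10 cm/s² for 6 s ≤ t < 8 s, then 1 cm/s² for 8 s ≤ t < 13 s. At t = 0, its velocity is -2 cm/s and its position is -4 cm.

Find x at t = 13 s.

522.5 cm

On each constant-a segment, Δv = aΔt and Δx = v₀Δt + ½aΔt²; chain segment to segment.
0–6 s: v starts -2 cm/s; Δx = -2·6 + ½·11·6² = 186 cm; v ends 64 cm/s.
6–8 s: v starts 64 cm/s; Δx = 64·2 + ½·-10·2² = 108 cm; v ends 44 cm/s.
8–13 s: v starts 44 cm/s; Δx = 44·5 + ½·1·5² = 232.5 cm; v ends 49 cm/s.
x(13) = -4 + Σ Δx = 522.5 cm.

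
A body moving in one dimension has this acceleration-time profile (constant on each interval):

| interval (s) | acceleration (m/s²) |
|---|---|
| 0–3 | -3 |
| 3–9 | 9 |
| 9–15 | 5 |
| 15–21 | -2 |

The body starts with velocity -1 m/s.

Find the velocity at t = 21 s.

62 m/s

Δv equals the area under the a-t graph; then v = v₀ + Δv.
0–3 s: -3 × 3 = -9 m/s
3–9 s: 9 × 6 = 54 m/s
9–15 s: 5 × 6 = 30 m/s
15–21 s: -2 × 6 = -12 m/s
Δv = 63 m/s, so v(21) = -1 + (63) = 62 m/s.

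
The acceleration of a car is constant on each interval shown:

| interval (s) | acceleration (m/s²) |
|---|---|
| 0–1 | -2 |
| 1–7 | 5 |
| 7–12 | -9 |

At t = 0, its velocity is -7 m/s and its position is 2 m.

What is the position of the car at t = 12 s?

22.5 m

On each constant-a segment, Δv = aΔt and Δx = v₀Δt + ½aΔt²; chain segment to segment.
0–1 s: v starts -7 m/s; Δx = -7·1 + ½·-2·1² = -8 m; v ends -9 m/s.
1–7 s: v starts -9 m/s; Δx = -9·6 + ½·5·6² = 36 m; v ends 21 m/s.
7–12 s: v starts 21 m/s; Δx = 21·5 + ½·-9·5² = -7.5 m; v ends -24 m/s.
x(12) = 2 + Σ Δx = 22.5 m.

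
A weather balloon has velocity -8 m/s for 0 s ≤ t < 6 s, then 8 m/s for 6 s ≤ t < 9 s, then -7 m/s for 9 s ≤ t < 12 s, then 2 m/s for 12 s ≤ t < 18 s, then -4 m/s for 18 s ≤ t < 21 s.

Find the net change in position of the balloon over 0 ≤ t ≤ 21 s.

Net displacement equals the area under the velocity-time graph (areas below the axis count negative).
0–6 s: -8 × 6 = -48 m
6–9 s: 8 × 3 = 24 m
9–12 s: -7 × 3 = -21 m
12–18 s: 2 × 6 = 12 m
18–21 s: -4 × 3 = -12 m
Net displacement = -45 m

-45 m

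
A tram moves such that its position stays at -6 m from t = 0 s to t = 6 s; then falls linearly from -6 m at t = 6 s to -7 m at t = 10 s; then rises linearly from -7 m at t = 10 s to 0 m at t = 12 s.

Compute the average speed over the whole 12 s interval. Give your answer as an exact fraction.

Average speed = (total path length)/(elapsed time); on a piecewise-linear x-t graph the path length is Σ|Δx|.
0–6 s: |Δx| = |-6 − -6| = 0 m
6–10 s: |Δx| = |-7 − -6| = 1 m
10–12 s: |Δx| = |0 − -7| = 7 m
Total path = 8 m; average speed = 8/12 = 2/3 m/s.

2/3 m/s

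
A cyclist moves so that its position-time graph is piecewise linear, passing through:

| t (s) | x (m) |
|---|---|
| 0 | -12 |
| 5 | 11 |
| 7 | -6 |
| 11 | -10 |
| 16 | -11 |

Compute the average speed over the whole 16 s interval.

2.8125 m/s

Average speed = (total path length)/(elapsed time); on a piecewise-linear x-t graph the path length is Σ|Δx|.
0–5 s: |Δx| = |11 − -12| = 23 m
5–7 s: |Δx| = |-6 − 11| = 17 m
7–11 s: |Δx| = |-10 − -6| = 4 m
11–16 s: |Δx| = |-11 − -10| = 1 m
Total path = 45 m; average speed = 45/16 = 2.8125 m/s.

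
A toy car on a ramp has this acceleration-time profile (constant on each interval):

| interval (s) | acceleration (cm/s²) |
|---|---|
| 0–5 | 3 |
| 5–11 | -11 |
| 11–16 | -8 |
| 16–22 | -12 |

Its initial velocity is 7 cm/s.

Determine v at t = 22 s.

Δv equals the area under the a-t graph; then v = v₀ + Δv.
0–5 s: 3 × 5 = 15 cm/s
5–11 s: -11 × 6 = -66 cm/s
11–16 s: -8 × 5 = -40 cm/s
16–22 s: -12 × 6 = -72 cm/s
Δv = -163 cm/s, so v(22) = 7 + (-163) = -156 cm/s.

-156 cm/s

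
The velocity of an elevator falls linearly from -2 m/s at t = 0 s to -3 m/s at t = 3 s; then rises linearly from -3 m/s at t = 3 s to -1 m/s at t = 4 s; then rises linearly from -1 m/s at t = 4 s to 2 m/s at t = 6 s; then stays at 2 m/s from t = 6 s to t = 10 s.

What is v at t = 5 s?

On 4–6 s the graph is linear from -1 to 2 m/s: v(5) = -1 + (2 − -1)·(5 − 4)/(6 − 4) = 0.5 m/s.

0.5 m/s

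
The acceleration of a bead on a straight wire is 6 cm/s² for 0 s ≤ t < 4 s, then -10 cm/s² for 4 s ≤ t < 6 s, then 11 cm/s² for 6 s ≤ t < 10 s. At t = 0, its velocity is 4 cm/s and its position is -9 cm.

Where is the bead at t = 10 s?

On each constant-a segment, Δv = aΔt and Δx = v₀Δt + ½aΔt²; chain segment to segment.
0–4 s: v starts 4 cm/s; Δx = 4·4 + ½·6·4² = 64 cm; v ends 28 cm/s.
4–6 s: v starts 28 cm/s; Δx = 28·2 + ½·-10·2² = 36 cm; v ends 8 cm/s.
6–10 s: v starts 8 cm/s; Δx = 8·4 + ½·11·4² = 120 cm; v ends 52 cm/s.
x(10) = -9 + Σ Δx = 211 cm.

211 cm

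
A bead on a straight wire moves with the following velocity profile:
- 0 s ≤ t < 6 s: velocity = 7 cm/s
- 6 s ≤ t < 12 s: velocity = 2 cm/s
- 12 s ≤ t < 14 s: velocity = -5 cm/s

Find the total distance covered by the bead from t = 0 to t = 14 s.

64 cm

Total distance travelled is ∫|v| dt — sum the magnitudes of each area piece.
0–6 s: |7| × 6 = 42 cm
6–12 s: |2| × 6 = 12 cm
12–14 s: |-5| × 2 = 10 cm
Total distance = 64 cm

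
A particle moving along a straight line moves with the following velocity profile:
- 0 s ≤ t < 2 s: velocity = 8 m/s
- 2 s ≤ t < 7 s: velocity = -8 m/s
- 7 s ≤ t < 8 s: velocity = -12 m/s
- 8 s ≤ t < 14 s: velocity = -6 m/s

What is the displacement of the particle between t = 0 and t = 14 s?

Net displacement equals the area under the velocity-time graph (areas below the axis count negative).
0–2 s: 8 × 2 = 16 m
2–7 s: -8 × 5 = -40 m
7–8 s: -12 × 1 = -12 m
8–14 s: -6 × 6 = -36 m
Net displacement = -72 m

-72 m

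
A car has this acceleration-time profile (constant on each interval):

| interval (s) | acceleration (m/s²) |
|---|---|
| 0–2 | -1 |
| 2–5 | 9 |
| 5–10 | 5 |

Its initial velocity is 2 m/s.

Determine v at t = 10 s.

Δv equals the area under the a-t graph; then v = v₀ + Δv.
0–2 s: -1 × 2 = -2 m/s
2–5 s: 9 × 3 = 27 m/s
5–10 s: 5 × 5 = 25 m/s
Δv = 50 m/s, so v(10) = 2 + (50) = 52 m/s.

52 m/s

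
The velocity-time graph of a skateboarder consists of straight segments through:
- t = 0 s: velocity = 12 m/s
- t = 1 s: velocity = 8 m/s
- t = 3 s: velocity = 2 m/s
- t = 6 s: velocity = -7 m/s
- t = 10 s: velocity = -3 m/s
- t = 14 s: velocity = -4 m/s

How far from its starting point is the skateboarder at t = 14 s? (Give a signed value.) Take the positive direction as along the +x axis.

-21.5 m

Net displacement equals the area under the velocity-time graph (areas below the axis count negative).
0–1 s: ½(12 + 8)(1) = 10 m
1–3 s: ½(8 + 2)(2) = 10 m
3–6 s: ½(2 + -7)(3) = -7.5 m
6–10 s: ½(-7 + -3)(4) = -20 m
10–14 s: ½(-3 + -4)(4) = -14 m
Net displacement = -21.5 m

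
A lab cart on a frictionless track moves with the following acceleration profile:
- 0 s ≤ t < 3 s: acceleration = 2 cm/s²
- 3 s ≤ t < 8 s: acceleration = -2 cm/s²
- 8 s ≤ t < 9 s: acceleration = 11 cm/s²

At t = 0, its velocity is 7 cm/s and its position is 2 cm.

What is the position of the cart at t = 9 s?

On each constant-a segment, Δv = aΔt and Δx = v₀Δt + ½aΔt²; chain segment to segment.
0–3 s: v starts 7 cm/s; Δx = 7·3 + ½·2·3² = 30 cm; v ends 13 cm/s.
3–8 s: v starts 13 cm/s; Δx = 13·5 + ½·-2·5² = 40 cm; v ends 3 cm/s.
8–9 s: v starts 3 cm/s; Δx = 3·1 + ½·11·1² = 8.5 cm; v ends 14 cm/s.
x(9) = 2 + Σ Δx = 80.5 cm.

80.5 cm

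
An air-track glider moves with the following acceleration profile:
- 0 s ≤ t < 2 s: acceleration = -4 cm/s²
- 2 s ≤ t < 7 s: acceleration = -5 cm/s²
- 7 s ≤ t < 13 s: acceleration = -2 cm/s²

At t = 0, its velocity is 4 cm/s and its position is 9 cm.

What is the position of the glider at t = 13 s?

-283.5 cm

On each constant-a segment, Δv = aΔt and Δx = v₀Δt + ½aΔt²; chain segment to segment.
0–2 s: v starts 4 cm/s; Δx = 4·2 + ½·-4·2² = 0 cm; v ends -4 cm/s.
2–7 s: v starts -4 cm/s; Δx = -4·5 + ½·-5·5² = -82.5 cm; v ends -29 cm/s.
7–13 s: v starts -29 cm/s; Δx = -29·6 + ½·-2·6² = -210 cm; v ends -41 cm/s.
x(13) = 9 + Σ Δx = -283.5 cm.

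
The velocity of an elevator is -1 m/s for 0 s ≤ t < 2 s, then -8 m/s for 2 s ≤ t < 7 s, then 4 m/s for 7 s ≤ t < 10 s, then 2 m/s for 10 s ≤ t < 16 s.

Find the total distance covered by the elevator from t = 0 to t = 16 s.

66 m

Total distance travelled is ∫|v| dt — sum the magnitudes of each area piece.
0–2 s: |-1| × 2 = 2 m
2–7 s: |-8| × 5 = 40 m
7–10 s: |4| × 3 = 12 m
10–16 s: |2| × 6 = 12 m
Total distance = 66 m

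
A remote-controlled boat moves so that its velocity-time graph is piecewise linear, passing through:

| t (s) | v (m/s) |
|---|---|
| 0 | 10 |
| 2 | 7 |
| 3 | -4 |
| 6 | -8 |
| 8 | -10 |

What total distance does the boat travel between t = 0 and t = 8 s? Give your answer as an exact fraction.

1231/22 m

Distance (not displacement) is the total path length: add the absolute areas under v-t.
0–2 s: |½(10 + 7)(2)| = 17 m
2–3 s: v = 0 at t = 29/11 s; triangle areas 49/22 + 8/11 = 65/22 m
3–6 s: |½(-4 + -8)(3)| = 18 m
6–8 s: |½(-8 + -10)(2)| = 18 m
Total distance = 1231/22 m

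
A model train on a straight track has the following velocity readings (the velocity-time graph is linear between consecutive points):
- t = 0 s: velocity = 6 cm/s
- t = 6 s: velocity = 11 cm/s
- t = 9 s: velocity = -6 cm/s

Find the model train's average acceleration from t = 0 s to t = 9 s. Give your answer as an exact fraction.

-4/3 cm/s²

Average acceleration = Δv/Δt = (-6 − 6)/(9 − 0) = -4/3 cm/s².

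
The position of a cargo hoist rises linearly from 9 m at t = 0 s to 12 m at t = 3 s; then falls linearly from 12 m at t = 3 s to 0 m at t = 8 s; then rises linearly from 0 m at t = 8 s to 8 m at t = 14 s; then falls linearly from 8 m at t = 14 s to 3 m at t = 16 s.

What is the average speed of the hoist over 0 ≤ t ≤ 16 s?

1.75 m/s

Average speed = (total path length)/(elapsed time); on a piecewise-linear x-t graph the path length is Σ|Δx|.
0–3 s: |Δx| = |12 − 9| = 3 m
3–8 s: |Δx| = |0 − 12| = 12 m
8–14 s: |Δx| = |8 − 0| = 8 m
14–16 s: |Δx| = |3 − 8| = 5 m
Total path = 28 m; average speed = 28/16 = 1.75 m/s.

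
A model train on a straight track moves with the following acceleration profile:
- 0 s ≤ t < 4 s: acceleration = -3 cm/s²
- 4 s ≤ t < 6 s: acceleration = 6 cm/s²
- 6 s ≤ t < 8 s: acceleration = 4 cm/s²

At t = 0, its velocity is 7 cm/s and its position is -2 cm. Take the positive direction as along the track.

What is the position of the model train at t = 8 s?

On each constant-a segment, Δv = aΔt and Δx = v₀Δt + ½aΔt²; chain segment to segment.
0–4 s: v starts 7 cm/s; Δx = 7·4 + ½·-3·4² = 4 cm; v ends -5 cm/s.
4–6 s: v starts -5 cm/s; Δx = -5·2 + ½·6·2² = 2 cm; v ends 7 cm/s.
6–8 s: v starts 7 cm/s; Δx = 7·2 + ½·4·2² = 22 cm; v ends 15 cm/s.
x(8) = -2 + Σ Δx = 26 cm.

26 cm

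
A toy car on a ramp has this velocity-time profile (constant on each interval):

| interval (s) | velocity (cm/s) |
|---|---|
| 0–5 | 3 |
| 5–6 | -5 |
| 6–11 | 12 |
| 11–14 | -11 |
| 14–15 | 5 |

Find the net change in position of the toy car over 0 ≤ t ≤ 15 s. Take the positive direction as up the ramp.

Displacement is the signed area under the v-t curve.
0–5 s: 3 × 5 = 15 cm
5–6 s: -5 × 1 = -5 cm
6–11 s: 12 × 5 = 60 cm
11–14 s: -11 × 3 = -33 cm
14–15 s: 5 × 1 = 5 cm
Net displacement = 42 cm

42 cm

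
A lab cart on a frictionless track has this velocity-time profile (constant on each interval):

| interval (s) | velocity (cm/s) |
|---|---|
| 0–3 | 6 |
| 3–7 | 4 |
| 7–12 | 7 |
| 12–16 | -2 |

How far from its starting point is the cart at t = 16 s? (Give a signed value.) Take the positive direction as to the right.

61 cm

Net displacement equals the area under the velocity-time graph (areas below the axis count negative).
0–3 s: 6 × 3 = 18 cm
3–7 s: 4 × 4 = 16 cm
7–12 s: 7 × 5 = 35 cm
12–16 s: -2 × 4 = -8 cm
Net displacement = 61 cm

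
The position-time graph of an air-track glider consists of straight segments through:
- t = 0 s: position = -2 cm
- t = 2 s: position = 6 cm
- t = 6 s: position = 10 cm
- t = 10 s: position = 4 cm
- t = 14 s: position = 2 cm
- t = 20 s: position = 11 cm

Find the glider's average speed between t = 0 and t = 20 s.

Average speed = (total path length)/(elapsed time); on a piecewise-linear x-t graph the path length is Σ|Δx|.
0–2 s: |Δx| = |6 − -2| = 8 cm
2–6 s: |Δx| = |10 − 6| = 4 cm
6–10 s: |Δx| = |4 − 10| = 6 cm
10–14 s: |Δx| = |2 − 4| = 2 cm
14–20 s: |Δx| = |11 − 2| = 9 cm
Total path = 29 cm; average speed = 29/20 = 1.45 cm/s.

1.45 cm/s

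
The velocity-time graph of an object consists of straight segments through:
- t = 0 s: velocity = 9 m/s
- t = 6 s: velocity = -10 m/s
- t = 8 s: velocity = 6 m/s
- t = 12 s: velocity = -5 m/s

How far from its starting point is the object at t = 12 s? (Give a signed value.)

-5 m

Displacement is the signed area under the v-t curve.
0–6 s: ½(9 + -10)(6) = -3 m
6–8 s: ½(-10 + 6)(2) = -4 m
8–12 s: ½(6 + -5)(4) = 2 m
Net displacement = -5 m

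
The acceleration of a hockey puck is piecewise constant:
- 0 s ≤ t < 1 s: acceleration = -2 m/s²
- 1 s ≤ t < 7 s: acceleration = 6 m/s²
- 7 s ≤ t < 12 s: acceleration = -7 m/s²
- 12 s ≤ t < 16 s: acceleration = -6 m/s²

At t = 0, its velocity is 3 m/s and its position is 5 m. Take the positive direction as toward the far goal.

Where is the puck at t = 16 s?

On each constant-a segment, Δv = aΔt and Δx = v₀Δt + ½aΔt²; chain segment to segment.
0–1 s: v starts 3 m/s; Δx = 3·1 + ½·-2·1² = 2 m; v ends 1 m/s.
1–7 s: v starts 1 m/s; Δx = 1·6 + ½·6·6² = 114 m; v ends 37 m/s.
7–12 s: v starts 37 m/s; Δx = 37·5 + ½·-7·5² = 97.5 m; v ends 2 m/s.
12–16 s: v starts 2 m/s; Δx = 2·4 + ½·-6·4² = -40 m; v ends -22 m/s.
x(16) = 5 + Σ Δx = 178.5 m.

178.5 m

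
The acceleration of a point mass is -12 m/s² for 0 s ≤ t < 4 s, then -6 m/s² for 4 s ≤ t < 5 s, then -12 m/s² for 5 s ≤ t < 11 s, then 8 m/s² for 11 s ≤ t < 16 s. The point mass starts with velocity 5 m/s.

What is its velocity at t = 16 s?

-81 m/s

Δv equals the area under the a-t graph; then v = v₀ + Δv.
0–4 s: -12 × 4 = -48 m/s
4–5 s: -6 × 1 = -6 m/s
5–11 s: -12 × 6 = -72 m/s
11–16 s: 8 × 5 = 40 m/s
Δv = -86 m/s, so v(16) = 5 + (-86) = -81 m/s.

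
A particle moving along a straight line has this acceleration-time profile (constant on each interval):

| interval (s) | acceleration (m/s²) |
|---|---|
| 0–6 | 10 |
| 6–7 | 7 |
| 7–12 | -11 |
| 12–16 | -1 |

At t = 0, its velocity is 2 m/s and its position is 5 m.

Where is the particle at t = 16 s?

On each constant-a segment, Δv = aΔt and Δx = v₀Δt + ½aΔt²; chain segment to segment.
0–6 s: v starts 2 m/s; Δx = 2·6 + ½·10·6² = 192 m; v ends 62 m/s.
6–7 s: v starts 62 m/s; Δx = 62·1 + ½·7·1² = 65.5 m; v ends 69 m/s.
7–12 s: v starts 69 m/s; Δx = 69·5 + ½·-11·5² = 207.5 m; v ends 14 m/s.
12–16 s: v starts 14 m/s; Δx = 14·4 + ½·-1·4² = 48 m; v ends 10 m/s.
x(16) = 5 + Σ Δx = 518 m.

518 m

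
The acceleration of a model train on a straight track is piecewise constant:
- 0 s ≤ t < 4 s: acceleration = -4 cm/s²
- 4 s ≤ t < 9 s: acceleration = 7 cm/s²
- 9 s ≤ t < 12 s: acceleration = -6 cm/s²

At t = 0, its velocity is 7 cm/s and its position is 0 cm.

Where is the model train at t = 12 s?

89.5 cm

On each constant-a segment, Δv = aΔt and Δx = v₀Δt + ½aΔt²; chain segment to segment.
0–4 s: v starts 7 cm/s; Δx = 7·4 + ½·-4·4² = -4 cm; v ends -9 cm/s.
4–9 s: v starts -9 cm/s; Δx = -9·5 + ½·7·5² = 42.5 cm; v ends 26 cm/s.
9–12 s: v starts 26 cm/s; Δx = 26·3 + ½·-6·3² = 51 cm; v ends 8 cm/s.
x(12) = 0 + Σ Δx = 89.5 cm.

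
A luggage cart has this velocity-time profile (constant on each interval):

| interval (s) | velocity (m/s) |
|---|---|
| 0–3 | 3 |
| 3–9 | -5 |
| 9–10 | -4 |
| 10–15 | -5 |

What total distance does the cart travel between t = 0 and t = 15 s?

68 m

Total distance travelled is ∫|v| dt — sum the magnitudes of each area piece.
0–3 s: |3| × 3 = 9 m
3–9 s: |-5| × 6 = 30 m
9–10 s: |-4| × 1 = 4 m
10–15 s: |-5| × 5 = 25 m
Total distance = 68 m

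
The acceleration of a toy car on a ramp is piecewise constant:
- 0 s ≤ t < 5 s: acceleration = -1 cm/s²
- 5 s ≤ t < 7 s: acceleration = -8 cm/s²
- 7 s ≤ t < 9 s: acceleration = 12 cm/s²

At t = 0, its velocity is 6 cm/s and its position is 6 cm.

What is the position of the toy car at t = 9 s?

On each constant-a segment, Δv = aΔt and Δx = v₀Δt + ½aΔt²; chain segment to segment.
0–5 s: v starts 6 cm/s; Δx = 6·5 + ½·-1·5² = 17.5 cm; v ends 1 cm/s.
5–7 s: v starts 1 cm/s; Δx = 1·2 + ½·-8·2² = -14 cm; v ends -15 cm/s.
7–9 s: v starts -15 cm/s; Δx = -15·2 + ½·12·2² = -6 cm; v ends 9 cm/s.
x(9) = 6 + Σ Δx = 3.5 cm.

3.5 cm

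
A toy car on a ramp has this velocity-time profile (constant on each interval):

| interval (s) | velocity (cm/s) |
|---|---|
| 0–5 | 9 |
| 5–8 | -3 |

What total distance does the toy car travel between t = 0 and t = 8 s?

54 cm

Distance (not displacement) is the total path length: add the absolute areas under v-t.
0–5 s: |9| × 5 = 45 cm
5–8 s: |-3| × 3 = 9 cm
Total distance = 54 cm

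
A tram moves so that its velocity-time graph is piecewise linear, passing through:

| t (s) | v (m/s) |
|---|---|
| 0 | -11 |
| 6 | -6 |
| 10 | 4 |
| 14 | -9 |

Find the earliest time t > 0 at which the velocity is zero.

v changes sign on 6–10 s (from -6 to 4); the graph is linear there, so v = 0 at t = 6 + (6)·(10 − 6)/(4 − -6) = 8.4 s.

t = 8.4 s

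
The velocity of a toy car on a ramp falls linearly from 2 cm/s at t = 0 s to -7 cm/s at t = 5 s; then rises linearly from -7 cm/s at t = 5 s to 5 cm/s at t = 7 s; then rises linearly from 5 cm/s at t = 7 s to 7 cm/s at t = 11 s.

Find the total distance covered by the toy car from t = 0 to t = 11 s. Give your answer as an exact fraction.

Total distance travelled is ∫|v| dt — sum the magnitudes of each area piece.
0–5 s: v = 0 at t = 10/9 s; triangle areas 10/9 + 245/18 = 265/18 cm
5–7 s: v = 0 at t = 37/6 s; triangle areas 49/12 + 25/12 = 37/6 cm
7–11 s: |½(5 + 7)(4)| = 24 cm
Total distance = 404/9 cm

404/9 cm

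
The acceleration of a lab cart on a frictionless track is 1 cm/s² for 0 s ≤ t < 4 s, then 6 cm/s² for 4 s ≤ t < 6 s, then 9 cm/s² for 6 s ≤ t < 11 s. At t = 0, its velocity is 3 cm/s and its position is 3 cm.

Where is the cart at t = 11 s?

On each constant-a segment, Δv = aΔt and Δx = v₀Δt + ½aΔt²; chain segment to segment.
0–4 s: v starts 3 cm/s; Δx = 3·4 + ½·1·4² = 20 cm; v ends 7 cm/s.
4–6 s: v starts 7 cm/s; Δx = 7·2 + ½·6·2² = 26 cm; v ends 19 cm/s.
6–11 s: v starts 19 cm/s; Δx = 19·5 + ½·9·5² = 207.5 cm; v ends 64 cm/s.
x(11) = 3 + Σ Δx = 256.5 cm.

256.5 cm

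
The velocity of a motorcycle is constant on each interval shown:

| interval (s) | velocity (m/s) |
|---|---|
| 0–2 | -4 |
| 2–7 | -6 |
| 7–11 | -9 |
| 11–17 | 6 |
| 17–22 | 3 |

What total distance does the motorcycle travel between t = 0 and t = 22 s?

125 m

Distance (not displacement) is the total path length: add the absolute areas under v-t.
0–2 s: |-4| × 2 = 8 m
2–7 s: |-6| × 5 = 30 m
7–11 s: |-9| × 4 = 36 m
11–17 s: |6| × 6 = 36 m
17–22 s: |3| × 5 = 15 m
Total distance = 125 m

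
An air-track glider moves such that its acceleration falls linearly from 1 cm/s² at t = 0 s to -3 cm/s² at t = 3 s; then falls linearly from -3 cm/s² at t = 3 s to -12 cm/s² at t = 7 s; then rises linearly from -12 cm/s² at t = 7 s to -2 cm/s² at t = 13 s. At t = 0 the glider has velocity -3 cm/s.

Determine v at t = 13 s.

Δv equals the area under the a-t graph; then v = v₀ + Δv.
0–3 s: ½(1 + -3)(3) = -3 cm/s
3–7 s: ½(-3 + -12)(4) = -30 cm/s
7–13 s: ½(-12 + -2)(6) = -42 cm/s
Δv = -75 cm/s, so v(13) = -3 + (-75) = -78 cm/s.

-78 cm/s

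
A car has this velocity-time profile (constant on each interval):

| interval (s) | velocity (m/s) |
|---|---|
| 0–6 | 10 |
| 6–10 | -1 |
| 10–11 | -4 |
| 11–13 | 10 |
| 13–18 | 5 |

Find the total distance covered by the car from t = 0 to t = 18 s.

Total distance travelled is ∫|v| dt — sum the magnitudes of each area piece.
0–6 s: |10| × 6 = 60 m
6–10 s: |-1| × 4 = 4 m
10–11 s: |-4| × 1 = 4 m
11–13 s: |10| × 2 = 20 m
13–18 s: |5| × 5 = 25 m
Total distance = 113 m

113 m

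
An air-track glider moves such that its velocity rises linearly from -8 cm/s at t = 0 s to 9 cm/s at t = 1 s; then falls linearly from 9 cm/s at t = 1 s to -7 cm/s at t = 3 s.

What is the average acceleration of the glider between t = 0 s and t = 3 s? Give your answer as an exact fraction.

1/3 cm/s²

Average acceleration = Δv/Δt = (-7 − -8)/(3 − 0) = 1/3 cm/s².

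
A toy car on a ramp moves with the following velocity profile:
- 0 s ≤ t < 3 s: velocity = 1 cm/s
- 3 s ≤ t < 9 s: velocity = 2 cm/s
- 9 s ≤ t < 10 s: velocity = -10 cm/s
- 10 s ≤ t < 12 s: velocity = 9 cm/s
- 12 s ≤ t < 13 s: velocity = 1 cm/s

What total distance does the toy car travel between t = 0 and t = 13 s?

44 cm

Total distance travelled is ∫|v| dt — sum the magnitudes of each area piece.
0–3 s: |1| × 3 = 3 cm
3–9 s: |2| × 6 = 12 cm
9–10 s: |-10| × 1 = 10 cm
10–12 s: |9| × 2 = 18 cm
12–13 s: |1| × 1 = 1 cm
Total distance = 44 cm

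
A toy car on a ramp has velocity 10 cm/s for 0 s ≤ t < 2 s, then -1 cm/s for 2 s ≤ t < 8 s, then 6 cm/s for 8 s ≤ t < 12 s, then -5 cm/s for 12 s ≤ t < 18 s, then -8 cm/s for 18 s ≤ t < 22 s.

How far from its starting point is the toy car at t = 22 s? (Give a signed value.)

-24 cm

Displacement is the signed area under the v-t curve.
0–2 s: 10 × 2 = 20 cm
2–8 s: -1 × 6 = -6 cm
8–12 s: 6 × 4 = 24 cm
12–18 s: -5 × 6 = -30 cm
18–22 s: -8 × 4 = -32 cm
Net displacement = -24 cm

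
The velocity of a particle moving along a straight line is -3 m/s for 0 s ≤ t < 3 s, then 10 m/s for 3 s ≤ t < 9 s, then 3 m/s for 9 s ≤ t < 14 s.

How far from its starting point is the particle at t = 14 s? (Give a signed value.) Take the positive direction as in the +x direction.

66 m

Net displacement equals the area under the velocity-time graph (areas below the axis count negative).
0–3 s: -3 × 3 = -9 m
3–9 s: 10 × 6 = 60 m
9–14 s: 3 × 5 = 15 m
Net displacement = 66 m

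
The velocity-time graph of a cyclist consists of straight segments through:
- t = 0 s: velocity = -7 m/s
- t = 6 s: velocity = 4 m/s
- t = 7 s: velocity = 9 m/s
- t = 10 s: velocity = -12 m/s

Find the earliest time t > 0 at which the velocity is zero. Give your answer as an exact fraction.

v changes sign on 0–6 s (from -7 to 4); the graph is linear there, so v = 0 at t = 0 + (7)·(6 − 0)/(4 − -7) = 42/11 s.

t = 42/11 s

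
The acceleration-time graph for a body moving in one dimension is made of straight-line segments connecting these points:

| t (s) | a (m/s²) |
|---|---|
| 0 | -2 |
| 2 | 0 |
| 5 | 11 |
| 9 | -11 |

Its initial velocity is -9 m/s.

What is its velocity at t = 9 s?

5.5 m/s

Δv equals the area under the a-t graph; then v = v₀ + Δv.
0–2 s: ½(-2 + 0)(2) = -2 m/s
2–5 s: ½(0 + 11)(3) = 16.5 m/s
5–9 s: ½(11 + -11)(4) = 0 m/s
Δv = 14.5 m/s, so v(9) = -9 + (14.5) = 5.5 m/s.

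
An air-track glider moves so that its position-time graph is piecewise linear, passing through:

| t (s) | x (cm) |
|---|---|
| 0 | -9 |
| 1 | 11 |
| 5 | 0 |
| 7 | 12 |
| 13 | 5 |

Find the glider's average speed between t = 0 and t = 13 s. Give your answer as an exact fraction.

50/13 cm/s

Average speed = (total path length)/(elapsed time); on a piecewise-linear x-t graph the path length is Σ|Δx|.
0–1 s: |Δx| = |11 − -9| = 20 cm
1–5 s: |Δx| = |0 − 11| = 11 cm
5–7 s: |Δx| = |12 − 0| = 12 cm
7–13 s: |Δx| = |5 − 12| = 7 cm
Total path = 50 cm; average speed = 50/13 = 50/13 cm/s.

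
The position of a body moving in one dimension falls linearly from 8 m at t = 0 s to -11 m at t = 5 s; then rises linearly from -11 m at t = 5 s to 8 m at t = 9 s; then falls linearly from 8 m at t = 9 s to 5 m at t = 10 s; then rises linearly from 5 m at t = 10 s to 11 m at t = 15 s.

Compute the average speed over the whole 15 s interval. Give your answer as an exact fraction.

Average speed = (total path length)/(elapsed time); on a piecewise-linear x-t graph the path length is Σ|Δx|.
0–5 s: |Δx| = |-11 − 8| = 19 m
5–9 s: |Δx| = |8 − -11| = 19 m
9–10 s: |Δx| = |5 − 8| = 3 m
10–15 s: |Δx| = |11 − 5| = 6 m
Total path = 47 m; average speed = 47/15 = 47/15 m/s.

47/15 m/s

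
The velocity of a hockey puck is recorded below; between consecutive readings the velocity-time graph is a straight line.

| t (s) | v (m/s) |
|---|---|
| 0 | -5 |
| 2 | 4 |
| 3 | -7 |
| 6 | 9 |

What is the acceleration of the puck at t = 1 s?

Acceleration is the slope of the v-t graph on 0–2 s: (4 − -5)/(2 − 0) = 4.5 m/s².

4.5 m/s²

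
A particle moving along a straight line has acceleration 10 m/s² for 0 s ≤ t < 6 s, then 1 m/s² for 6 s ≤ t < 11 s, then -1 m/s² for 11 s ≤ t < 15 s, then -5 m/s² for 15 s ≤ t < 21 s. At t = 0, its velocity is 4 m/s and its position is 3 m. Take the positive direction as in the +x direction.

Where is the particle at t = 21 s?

On each constant-a segment, Δv = aΔt and Δx = v₀Δt + ½aΔt²; chain segment to segment.
0–6 s: v starts 4 m/s; Δx = 4·6 + ½·10·6² = 204 m; v ends 64 m/s.
6–11 s: v starts 64 m/s; Δx = 64·5 + ½·1·5² = 332.5 m; v ends 69 m/s.
11–15 s: v starts 69 m/s; Δx = 69·4 + ½·-1·4² = 268 m; v ends 65 m/s.
15–21 s: v starts 65 m/s; Δx = 65·6 + ½·-5·6² = 300 m; v ends 35 m/s.
x(21) = 3 + Σ Δx = 1107.5 m.

1107.5 m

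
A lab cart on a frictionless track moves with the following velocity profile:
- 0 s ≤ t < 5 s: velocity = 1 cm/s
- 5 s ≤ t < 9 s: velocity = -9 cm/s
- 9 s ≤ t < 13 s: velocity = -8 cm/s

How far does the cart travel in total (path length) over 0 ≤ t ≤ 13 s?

73 cm

Distance (not displacement) is the total path length: add the absolute areas under v-t.
0–5 s: |1| × 5 = 5 cm
5–9 s: |-9| × 4 = 36 cm
9–13 s: |-8| × 4 = 32 cm
Total distance = 73 cm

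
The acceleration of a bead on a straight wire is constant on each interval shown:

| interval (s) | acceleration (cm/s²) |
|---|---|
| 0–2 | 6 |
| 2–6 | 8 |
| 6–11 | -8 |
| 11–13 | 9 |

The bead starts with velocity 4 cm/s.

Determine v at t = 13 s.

26 cm/s

Δv equals the area under the a-t graph; then v = v₀ + Δv.
0–2 s: 6 × 2 = 12 cm/s
2–6 s: 8 × 4 = 32 cm/s
6–11 s: -8 × 5 = -40 cm/s
11–13 s: 9 × 2 = 18 cm/s
Δv = 22 cm/s, so v(13) = 4 + (22) = 26 cm/s.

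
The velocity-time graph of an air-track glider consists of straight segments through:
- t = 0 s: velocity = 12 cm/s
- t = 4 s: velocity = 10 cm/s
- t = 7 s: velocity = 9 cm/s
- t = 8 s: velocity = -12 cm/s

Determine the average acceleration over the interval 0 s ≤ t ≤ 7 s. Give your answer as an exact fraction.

Average acceleration = Δv/Δt = (9 − 12)/(7 − 0) = -3/7 cm/s².

-3/7 cm/s²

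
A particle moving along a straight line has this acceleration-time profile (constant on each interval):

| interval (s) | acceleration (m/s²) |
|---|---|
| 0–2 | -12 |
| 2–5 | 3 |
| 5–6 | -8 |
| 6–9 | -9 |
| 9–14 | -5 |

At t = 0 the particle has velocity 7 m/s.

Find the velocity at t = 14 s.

Δv equals the area under the a-t graph; then v = v₀ + Δv.
0–2 s: -12 × 2 = -24 m/s
2–5 s: 3 × 3 = 9 m/s
5–6 s: -8 × 1 = -8 m/s
6–9 s: -9 × 3 = -27 m/s
9–14 s: -5 × 5 = -25 m/s
Δv = -75 m/s, so v(14) = 7 + (-75) = -68 m/s.

-68 m/s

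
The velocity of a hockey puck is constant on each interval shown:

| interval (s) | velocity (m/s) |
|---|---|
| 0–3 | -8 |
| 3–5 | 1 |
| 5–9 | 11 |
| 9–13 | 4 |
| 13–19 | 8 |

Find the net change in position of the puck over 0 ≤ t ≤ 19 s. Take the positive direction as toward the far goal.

Displacement is the signed area under the v-t curve.
0–3 s: -8 × 3 = -24 m
3–5 s: 1 × 2 = 2 m
5–9 s: 11 × 4 = 44 m
9–13 s: 4 × 4 = 16 m
13–19 s: 8 × 6 = 48 m
Net displacement = 86 m

86 m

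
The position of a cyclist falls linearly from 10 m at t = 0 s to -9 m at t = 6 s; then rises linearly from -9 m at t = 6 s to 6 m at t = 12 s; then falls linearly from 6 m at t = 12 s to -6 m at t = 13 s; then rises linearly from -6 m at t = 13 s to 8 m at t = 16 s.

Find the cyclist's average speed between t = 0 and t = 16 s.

3.75 m/s

Average speed = (total path length)/(elapsed time); on a piecewise-linear x-t graph the path length is Σ|Δx|.
0–6 s: |Δx| = |-9 − 10| = 19 m
6–12 s: |Δx| = |6 − -9| = 15 m
12–13 s: |Δx| = |-6 − 6| = 12 m
13–16 s: |Δx| = |8 − -6| = 14 m
Total path = 60 m; average speed = 60/16 = 3.75 m/s.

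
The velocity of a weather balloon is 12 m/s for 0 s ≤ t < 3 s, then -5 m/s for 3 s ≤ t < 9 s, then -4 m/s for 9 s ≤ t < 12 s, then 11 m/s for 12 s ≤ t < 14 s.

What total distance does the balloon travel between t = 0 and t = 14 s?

Distance (not displacement) is the total path length: add the absolute areas under v-t.
0–3 s: |12| × 3 = 36 m
3–9 s: |-5| × 6 = 30 m
9–12 s: |-4| × 3 = 12 m
12–14 s: |11| × 2 = 22 m
Total distance = 100 m

100 m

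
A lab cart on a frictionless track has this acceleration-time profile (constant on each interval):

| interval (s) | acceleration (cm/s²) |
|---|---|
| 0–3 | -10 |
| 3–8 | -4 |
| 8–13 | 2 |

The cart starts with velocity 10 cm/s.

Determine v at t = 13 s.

-30 cm/s

Δv equals the area under the a-t graph; then v = v₀ + Δv.
0–3 s: -10 × 3 = -30 cm/s
3–8 s: -4 × 5 = -20 cm/s
8–13 s: 2 × 5 = 10 cm/s
Δv = -40 cm/s, so v(13) = 10 + (-40) = -30 cm/s.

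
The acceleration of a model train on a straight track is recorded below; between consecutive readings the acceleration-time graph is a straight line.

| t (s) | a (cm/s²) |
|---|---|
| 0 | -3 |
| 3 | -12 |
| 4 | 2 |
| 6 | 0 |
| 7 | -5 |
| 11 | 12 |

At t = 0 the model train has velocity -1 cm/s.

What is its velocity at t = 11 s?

-15 cm/s

Δv equals the area under the a-t graph; then v = v₀ + Δv.
0–3 s: ½(-3 + -12)(3) = -22.5 cm/s
3–4 s: ½(-12 + 2)(1) = -5 cm/s
4–6 s: ½(2 + 0)(2) = 2 cm/s
6–7 s: ½(0 + -5)(1) = -2.5 cm/s
7–11 s: ½(-5 + 12)(4) = 14 cm/s
Δv = -14 cm/s, so v(11) = -1 + (-14) = -15 cm/s.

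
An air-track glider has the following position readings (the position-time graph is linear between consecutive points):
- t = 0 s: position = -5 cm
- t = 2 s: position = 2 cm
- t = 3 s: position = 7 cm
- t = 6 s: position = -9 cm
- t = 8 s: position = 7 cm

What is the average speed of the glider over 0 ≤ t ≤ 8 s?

5.5 cm/s

Average speed = (total path length)/(elapsed time); on a piecewise-linear x-t graph the path length is Σ|Δx|.
0–2 s: |Δx| = |2 − -5| = 7 cm
2–3 s: |Δx| = |7 − 2| = 5 cm
3–6 s: |Δx| = |-9 − 7| = 16 cm
6–8 s: |Δx| = |7 − -9| = 16 cm
Total path = 44 cm; average speed = 44/8 = 5.5 cm/s.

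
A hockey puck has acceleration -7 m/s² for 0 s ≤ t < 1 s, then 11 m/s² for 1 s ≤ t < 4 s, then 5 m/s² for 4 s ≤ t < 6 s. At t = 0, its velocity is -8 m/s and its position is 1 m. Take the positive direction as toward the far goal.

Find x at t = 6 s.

On each constant-a segment, Δv = aΔt and Δx = v₀Δt + ½aΔt²; chain segment to segment.
0–1 s: v starts -8 m/s; Δx = -8·1 + ½·-7·1² = -11.5 m; v ends -15 m/s.
1–4 s: v starts -15 m/s; Δx = -15·3 + ½·11·3² = 4.5 m; v ends 18 m/s.
4–6 s: v starts 18 m/s; Δx = 18·2 + ½·5·2² = 46 m; v ends 28 m/s.
x(6) = 1 + Σ Δx = 40 m.

40 m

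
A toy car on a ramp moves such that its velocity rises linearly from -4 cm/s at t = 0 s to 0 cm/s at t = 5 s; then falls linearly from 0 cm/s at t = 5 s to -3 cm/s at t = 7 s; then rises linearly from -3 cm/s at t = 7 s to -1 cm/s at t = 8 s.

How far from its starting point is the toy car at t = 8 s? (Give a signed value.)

-15 cm

Net displacement equals the area under the velocity-time graph (areas below the axis count negative).
0–5 s: ½(-4 + 0)(5) = -10 cm
5–7 s: ½(0 + -3)(2) = -3 cm
7–8 s: ½(-3 + -1)(1) = -2 cm
Net displacement = -15 cm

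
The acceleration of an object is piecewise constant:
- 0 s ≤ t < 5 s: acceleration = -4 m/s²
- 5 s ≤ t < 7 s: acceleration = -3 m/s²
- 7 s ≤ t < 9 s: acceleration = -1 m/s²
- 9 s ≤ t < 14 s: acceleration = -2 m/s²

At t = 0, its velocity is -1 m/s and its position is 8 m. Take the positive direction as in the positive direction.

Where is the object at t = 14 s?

-321 m

On each constant-a segment, Δv = aΔt and Δx = v₀Δt + ½aΔt²; chain segment to segment.
0–5 s: v starts -1 m/s; Δx = -1·5 + ½·-4·5² = -55 m; v ends -21 m/s.
5–7 s: v starts -21 m/s; Δx = -21·2 + ½·-3·2² = -48 m; v ends -27 m/s.
7–9 s: v starts -27 m/s; Δx = -27·2 + ½·-1·2² = -56 m; v ends -29 m/s.
9–14 s: v starts -29 m/s; Δx = -29·5 + ½·-2·5² = -170 m; v ends -39 m/s.
x(14) = 8 + Σ Δx = -321 m.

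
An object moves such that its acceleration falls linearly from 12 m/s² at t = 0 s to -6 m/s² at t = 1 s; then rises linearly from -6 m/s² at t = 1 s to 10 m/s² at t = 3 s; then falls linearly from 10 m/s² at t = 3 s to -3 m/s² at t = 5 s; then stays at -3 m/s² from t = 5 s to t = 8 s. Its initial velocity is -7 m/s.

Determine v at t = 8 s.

Δv equals the area under the a-t graph; then v = v₀ + Δv.
0–1 s: ½(12 + -6)(1) = 3 m/s
1–3 s: ½(-6 + 10)(2) = 4 m/s
3–5 s: ½(10 + -3)(2) = 7 m/s
5–8 s: -3 × 3 = -9 m/s
Δv = 5 m/s, so v(8) = -7 + (5) = -2 m/s.

-2 m/s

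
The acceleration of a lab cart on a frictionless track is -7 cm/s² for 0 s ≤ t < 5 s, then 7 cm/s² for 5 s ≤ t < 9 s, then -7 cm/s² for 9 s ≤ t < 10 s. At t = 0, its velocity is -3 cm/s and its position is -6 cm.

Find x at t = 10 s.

On each constant-a segment, Δv = aΔt and Δx = v₀Δt + ½aΔt²; chain segment to segment.
0–5 s: v starts -3 cm/s; Δx = -3·5 + ½·-7·5² = -102.5 cm; v ends -38 cm/s.
5–9 s: v starts -38 cm/s; Δx = -38·4 + ½·7·4² = -96 cm; v ends -10 cm/s.
9–10 s: v starts -10 cm/s; Δx = -10·1 + ½·-7·1² = -13.5 cm; v ends -17 cm/s.
x(10) = -6 + Σ Δx = -218 cm.

-218 cm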